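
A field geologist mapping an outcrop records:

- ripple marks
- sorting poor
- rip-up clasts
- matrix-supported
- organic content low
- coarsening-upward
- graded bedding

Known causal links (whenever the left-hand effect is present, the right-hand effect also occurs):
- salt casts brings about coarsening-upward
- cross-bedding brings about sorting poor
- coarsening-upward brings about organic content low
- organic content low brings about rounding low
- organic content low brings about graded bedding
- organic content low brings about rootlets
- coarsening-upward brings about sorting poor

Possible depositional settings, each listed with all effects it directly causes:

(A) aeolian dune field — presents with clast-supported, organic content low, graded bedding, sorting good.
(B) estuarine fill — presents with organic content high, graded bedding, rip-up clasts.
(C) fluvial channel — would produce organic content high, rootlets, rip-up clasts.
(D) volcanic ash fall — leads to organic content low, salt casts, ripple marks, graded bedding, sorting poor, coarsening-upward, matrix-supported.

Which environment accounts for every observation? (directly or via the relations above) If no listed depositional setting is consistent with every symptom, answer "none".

Checking each candidate against the observations:
(A) aeolian dune field — ripple marks -; sorting poor -; rip-up clasts -; matrix-supported -; organic content low +; coarsening-upward -; graded bedding +
(B) estuarine fill — fails on ripple marks, sorting poor, matrix-supported, organic content low, coarsening-upward (predicts organic content high, not organic content low)
(C) fluvial channel — fails on ripple marks, sorting poor, matrix-supported, organic content low, coarsening-upward, graded bedding (predicts organic content high, not organic content low)
(D) volcanic ash fall — ripple marks +; sorting poor +; rip-up clasts -; matrix-supported +; organic content low +; coarsening-upward +; graded bedding +
No candidate is consistent with all observations.

none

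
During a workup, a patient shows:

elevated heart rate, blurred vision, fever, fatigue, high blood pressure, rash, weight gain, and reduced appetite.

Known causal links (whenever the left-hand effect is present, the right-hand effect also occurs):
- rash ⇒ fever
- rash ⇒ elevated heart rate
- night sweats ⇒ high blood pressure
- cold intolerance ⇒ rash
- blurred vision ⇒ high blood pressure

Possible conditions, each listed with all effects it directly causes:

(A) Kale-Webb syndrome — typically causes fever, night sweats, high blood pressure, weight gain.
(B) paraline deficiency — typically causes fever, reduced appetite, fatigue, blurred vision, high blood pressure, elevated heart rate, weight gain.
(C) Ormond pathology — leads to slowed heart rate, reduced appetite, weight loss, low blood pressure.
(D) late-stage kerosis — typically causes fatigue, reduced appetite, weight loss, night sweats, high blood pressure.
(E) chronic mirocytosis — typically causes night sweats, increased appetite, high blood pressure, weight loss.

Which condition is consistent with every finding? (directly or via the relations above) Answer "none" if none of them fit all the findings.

Checking each candidate against the observations:
(A) Kale-Webb syndrome — elevated heart rate -; blurred vision -; fever +; fatigue -; high blood pressure +; rash -; weight gain +; reduced appetite -
(B) paraline deficiency — does not account for rash
(C) Ormond pathology — elevated heart rate -; blurred vision -; fever -; fatigue -; high blood pressure -; rash -; weight gain -; reduced appetite +
(D) late-stage kerosis — fails on elevated heart rate, blurred vision, fever, rash, weight gain (predicts weight loss, not weight gain)
(E) chronic mirocytosis — elevated heart rate -; blurred vision -; fever -; fatigue -; high blood pressure +; rash -; weight gain -; reduced appetite -
No candidate is consistent with all observations.

none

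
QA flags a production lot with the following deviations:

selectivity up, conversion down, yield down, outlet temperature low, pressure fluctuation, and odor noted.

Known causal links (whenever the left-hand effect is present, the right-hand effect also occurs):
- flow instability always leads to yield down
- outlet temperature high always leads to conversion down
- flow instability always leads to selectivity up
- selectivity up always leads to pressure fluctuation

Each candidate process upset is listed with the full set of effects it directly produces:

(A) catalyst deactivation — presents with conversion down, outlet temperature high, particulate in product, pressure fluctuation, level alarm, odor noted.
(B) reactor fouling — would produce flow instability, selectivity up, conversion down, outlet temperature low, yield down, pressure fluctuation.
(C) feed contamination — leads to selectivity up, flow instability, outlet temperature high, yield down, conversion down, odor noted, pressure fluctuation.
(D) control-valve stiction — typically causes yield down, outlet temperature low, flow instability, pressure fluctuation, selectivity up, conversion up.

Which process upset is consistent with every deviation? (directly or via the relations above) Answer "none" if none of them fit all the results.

none

For each candidate, compare predicted effects to what was observed:
(A) catalyst deactivation — selectivity up -; conversion down +; yield down -; outlet temperature low -; pressure fluctuation +; odor noted +
(B) reactor fouling — selectivity up +; conversion down +; yield down +; outlet temperature low +; pressure fluctuation +; odor noted -
(C) feed contamination — fails on outlet temperature low (predicts outlet temperature high, not outlet temperature low)
(D) control-valve stiction — selectivity up +; conversion down -; yield down +; outlet temperature low +; pressure fluctuation +; odor noted -
Every candidate fails on at least one observation.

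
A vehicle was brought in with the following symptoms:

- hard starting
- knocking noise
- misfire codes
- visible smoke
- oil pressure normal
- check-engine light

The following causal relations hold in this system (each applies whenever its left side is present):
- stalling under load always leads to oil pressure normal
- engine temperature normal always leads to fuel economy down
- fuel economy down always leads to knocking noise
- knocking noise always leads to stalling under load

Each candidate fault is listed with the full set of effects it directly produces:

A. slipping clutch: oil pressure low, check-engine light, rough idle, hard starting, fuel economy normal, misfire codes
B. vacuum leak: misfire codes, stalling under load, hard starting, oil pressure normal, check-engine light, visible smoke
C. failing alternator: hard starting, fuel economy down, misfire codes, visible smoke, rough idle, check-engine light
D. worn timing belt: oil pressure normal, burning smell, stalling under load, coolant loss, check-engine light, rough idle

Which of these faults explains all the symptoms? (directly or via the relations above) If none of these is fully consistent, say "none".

Checking each candidate against the observations:
(A) slipping clutch — fails on knocking noise, visible smoke, oil pressure normal (predicts oil pressure low, not oil pressure normal)
(B) vacuum leak — hard starting match; knocking noise miss; misfire codes match; visible smoke match; oil pressure normal match; check-engine light match
(C) failing alternator — hard starting match; knocking noise match (via fuel economy down → knocking noise); misfire codes match; visible smoke match; oil pressure normal match (via fuel economy down → knocking noise → stalling under load → oil pressure normal); check-engine light match
(D) worn timing belt — hard starting miss; knocking noise miss; misfire codes miss; visible smoke miss; oil pressure normal match; check-engine light match
(C) is the only candidate with no mismatches.

C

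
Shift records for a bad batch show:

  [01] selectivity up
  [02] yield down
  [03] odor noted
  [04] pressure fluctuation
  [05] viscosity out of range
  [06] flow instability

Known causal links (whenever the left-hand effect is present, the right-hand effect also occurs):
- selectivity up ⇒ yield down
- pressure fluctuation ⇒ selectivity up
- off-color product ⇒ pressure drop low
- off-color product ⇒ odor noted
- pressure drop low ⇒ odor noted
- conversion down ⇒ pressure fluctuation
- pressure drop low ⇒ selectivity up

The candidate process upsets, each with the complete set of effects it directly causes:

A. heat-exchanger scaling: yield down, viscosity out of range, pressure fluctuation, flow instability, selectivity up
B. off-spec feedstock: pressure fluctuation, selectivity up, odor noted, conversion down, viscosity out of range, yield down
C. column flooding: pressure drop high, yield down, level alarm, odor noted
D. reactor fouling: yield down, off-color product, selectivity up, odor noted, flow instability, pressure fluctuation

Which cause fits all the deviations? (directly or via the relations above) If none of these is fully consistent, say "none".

Testing each hypothesis:
(A) heat-exchanger scaling — selectivity up yes; yield down yes; odor noted NO; pressure fluctuation yes; viscosity out of range yes; flow instability yes
(B) off-spec feedstock — does not account for flow instability
(C) column flooding — selectivity up NO; yield down yes; odor noted yes; pressure fluctuation NO; viscosity out of range NO; flow instability NO
(D) reactor fouling — selectivity up yes; yield down yes; odor noted yes; pressure fluctuation yes; viscosity out of range NO; flow instability yes
Every candidate fails on at least one observation.

none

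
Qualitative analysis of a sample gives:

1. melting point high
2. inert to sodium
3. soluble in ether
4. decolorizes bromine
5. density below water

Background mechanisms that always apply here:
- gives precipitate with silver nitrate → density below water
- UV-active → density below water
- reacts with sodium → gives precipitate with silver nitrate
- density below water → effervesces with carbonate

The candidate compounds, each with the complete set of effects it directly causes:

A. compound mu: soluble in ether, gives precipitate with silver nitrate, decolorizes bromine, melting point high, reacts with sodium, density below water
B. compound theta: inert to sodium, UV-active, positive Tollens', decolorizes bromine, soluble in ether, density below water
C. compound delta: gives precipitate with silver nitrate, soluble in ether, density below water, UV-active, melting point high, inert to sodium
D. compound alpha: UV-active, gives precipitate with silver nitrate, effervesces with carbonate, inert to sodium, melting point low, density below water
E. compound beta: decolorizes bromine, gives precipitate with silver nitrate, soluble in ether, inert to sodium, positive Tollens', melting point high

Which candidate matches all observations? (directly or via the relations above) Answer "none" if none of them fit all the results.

For each candidate, compare predicted effects to what was observed:
(A) compound mu — melting point high ✓; inert to sodium ✗; soluble in ether ✓; decolorizes bromine ✓; density below water ✓
(B) compound theta — melting point high ✗; inert to sodium ✓; soluble in ether ✓; decolorizes bromine ✓; density below water ✓
(C) compound delta — does not account for decolorizes bromine
(D) compound alpha — melting point high ✗; inert to sodium ✓; soluble in ether ✗; decolorizes bromine ✗; density below water ✓
(E) compound beta — melting point high ✓; inert to sodium ✓; soluble in ether ✓; decolorizes bromine ✓; density below water ✓ (by gives precipitate with silver nitrate → density below water)
(E) alone accounts for all the evidence.

E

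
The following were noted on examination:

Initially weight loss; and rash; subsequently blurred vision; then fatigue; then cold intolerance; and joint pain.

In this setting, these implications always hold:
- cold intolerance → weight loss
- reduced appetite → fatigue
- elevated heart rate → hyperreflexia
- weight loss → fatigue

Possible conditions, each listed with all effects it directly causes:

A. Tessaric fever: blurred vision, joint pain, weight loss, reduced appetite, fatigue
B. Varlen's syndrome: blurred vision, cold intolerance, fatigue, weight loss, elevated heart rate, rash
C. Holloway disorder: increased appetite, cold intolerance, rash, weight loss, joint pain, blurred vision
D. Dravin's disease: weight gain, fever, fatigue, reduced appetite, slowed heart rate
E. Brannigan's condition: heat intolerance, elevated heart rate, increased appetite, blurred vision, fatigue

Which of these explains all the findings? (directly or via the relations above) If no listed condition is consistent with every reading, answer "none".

C

Checking each candidate against the observations:
(A) Tessaric fever — does not account for rash, cold intolerance
(B) Varlen's syndrome — weight loss match; rash match; blurred vision match; fatigue match; cold intolerance match; joint pain miss
(C) Holloway disorder — weight loss match; rash match; blurred vision match; fatigue match (through weight loss → fatigue); cold intolerance match; joint pain match
(D) Dravin's disease — fails on weight loss, rash, blurred vision, cold intolerance, joint pain (predicts weight gain, not weight loss)
(E) Brannigan's condition — fails on weight loss, rash, cold intolerance, joint pain (predicts heat intolerance, not cold intolerance)
Only (C) is consistent with every observation.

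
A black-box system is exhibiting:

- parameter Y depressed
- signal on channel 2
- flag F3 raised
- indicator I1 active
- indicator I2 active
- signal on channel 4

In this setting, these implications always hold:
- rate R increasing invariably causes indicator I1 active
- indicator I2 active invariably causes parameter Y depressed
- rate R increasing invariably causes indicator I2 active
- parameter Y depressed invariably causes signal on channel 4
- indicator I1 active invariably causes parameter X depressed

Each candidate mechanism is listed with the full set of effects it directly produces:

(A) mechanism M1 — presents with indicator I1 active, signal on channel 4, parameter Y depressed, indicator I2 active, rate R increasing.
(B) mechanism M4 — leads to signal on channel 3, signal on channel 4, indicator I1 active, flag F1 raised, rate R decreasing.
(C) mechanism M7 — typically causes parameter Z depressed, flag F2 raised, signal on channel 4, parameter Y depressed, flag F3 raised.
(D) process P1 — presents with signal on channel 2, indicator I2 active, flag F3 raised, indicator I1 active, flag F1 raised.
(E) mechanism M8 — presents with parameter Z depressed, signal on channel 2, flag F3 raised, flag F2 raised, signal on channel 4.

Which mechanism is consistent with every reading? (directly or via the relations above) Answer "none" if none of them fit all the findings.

D

Per-candidate check:
(A) mechanism M1 — parameter Y depressed match; signal on channel 2 miss; flag F3 raised miss; indicator I1 active match; indicator I2 active match; signal on channel 4 match
(B) mechanism M4 — parameter Y depressed miss; signal on channel 2 miss; flag F3 raised miss; indicator I1 active match; indicator I2 active miss; signal on channel 4 match
(C) mechanism M7 — does not account for signal on channel 2, indicator I1 active, indicator I2 active
(D) process P1 — accounts for every observation (parameter Y depressed by indicator I2 active → parameter Y depressed)
(E) mechanism M8 — does not account for parameter Y depressed, indicator I1 active, indicator I2 active
(D) is the only candidate with no mismatches.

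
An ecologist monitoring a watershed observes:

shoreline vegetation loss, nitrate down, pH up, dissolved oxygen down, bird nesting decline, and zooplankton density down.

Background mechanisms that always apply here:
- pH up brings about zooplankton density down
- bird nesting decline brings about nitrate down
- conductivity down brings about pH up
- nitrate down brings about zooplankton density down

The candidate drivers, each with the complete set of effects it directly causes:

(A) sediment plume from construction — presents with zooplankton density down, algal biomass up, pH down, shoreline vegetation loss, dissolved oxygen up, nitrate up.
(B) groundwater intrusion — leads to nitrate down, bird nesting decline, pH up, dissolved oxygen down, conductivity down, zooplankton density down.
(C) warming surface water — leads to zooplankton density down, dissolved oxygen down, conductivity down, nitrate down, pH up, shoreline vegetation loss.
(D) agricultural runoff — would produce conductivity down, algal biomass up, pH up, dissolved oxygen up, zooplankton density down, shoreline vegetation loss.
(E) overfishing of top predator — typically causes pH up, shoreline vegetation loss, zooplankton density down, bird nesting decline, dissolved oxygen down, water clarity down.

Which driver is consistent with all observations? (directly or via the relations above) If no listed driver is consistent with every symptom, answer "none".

E

For each candidate, compare predicted effects to what was observed:
(A) sediment plume from construction — shoreline vegetation loss +; nitrate down -; pH up -; dissolved oxygen down -; bird nesting decline -; zooplankton density down +
(B) groundwater intrusion — does not account for shoreline vegetation loss
(C) warming surface water — shoreline vegetation loss +; nitrate down +; pH up +; dissolved oxygen down +; bird nesting decline -; zooplankton density down +
(D) agricultural runoff — fails on nitrate down, dissolved oxygen down, bird nesting decline (predicts dissolved oxygen up, not dissolved oxygen down)
(E) overfishing of top predator — accounts for every observation (nitrate down by bird nesting decline → nitrate down)
(E) is the only candidate with no mismatches.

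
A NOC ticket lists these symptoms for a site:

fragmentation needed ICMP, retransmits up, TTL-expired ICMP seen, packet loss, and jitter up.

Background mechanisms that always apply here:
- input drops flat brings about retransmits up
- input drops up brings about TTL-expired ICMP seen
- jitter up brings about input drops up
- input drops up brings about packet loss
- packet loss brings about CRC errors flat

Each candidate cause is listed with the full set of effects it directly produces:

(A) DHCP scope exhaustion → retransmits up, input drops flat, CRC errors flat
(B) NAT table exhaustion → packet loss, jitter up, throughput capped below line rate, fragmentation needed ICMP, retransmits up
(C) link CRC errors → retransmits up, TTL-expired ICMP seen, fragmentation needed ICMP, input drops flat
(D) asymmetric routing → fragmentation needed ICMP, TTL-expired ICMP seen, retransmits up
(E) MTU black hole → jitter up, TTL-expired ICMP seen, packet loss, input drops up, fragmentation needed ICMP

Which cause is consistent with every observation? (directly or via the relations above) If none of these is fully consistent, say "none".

Testing each hypothesis:
(A) DHCP scope exhaustion — fragmentation needed ICMP miss; retransmits up match; TTL-expired ICMP seen miss; packet loss miss; jitter up miss
(B) NAT table exhaustion — accounts for every observation (TTL-expired ICMP seen by jitter up → input drops up → TTL-expired ICMP seen)
(C) link CRC errors — does not account for packet loss, jitter up
(D) asymmetric routing — does not account for packet loss, jitter up
(E) MTU black hole — does not account for retransmits up
(B) alone accounts for all the evidence.

B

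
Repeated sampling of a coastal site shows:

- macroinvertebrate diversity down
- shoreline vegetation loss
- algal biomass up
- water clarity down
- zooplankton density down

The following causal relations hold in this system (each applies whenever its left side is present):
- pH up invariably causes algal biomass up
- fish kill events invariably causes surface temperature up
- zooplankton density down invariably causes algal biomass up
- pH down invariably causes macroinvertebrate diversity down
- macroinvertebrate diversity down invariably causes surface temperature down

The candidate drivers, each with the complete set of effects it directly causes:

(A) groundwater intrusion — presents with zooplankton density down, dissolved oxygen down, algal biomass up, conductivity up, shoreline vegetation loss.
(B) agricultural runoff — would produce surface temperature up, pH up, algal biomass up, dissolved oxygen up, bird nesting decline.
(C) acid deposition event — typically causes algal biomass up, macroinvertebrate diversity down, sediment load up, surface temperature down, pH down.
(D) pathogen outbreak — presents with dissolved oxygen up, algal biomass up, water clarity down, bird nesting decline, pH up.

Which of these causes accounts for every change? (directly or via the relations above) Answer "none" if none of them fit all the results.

Checking each candidate against the observations:
(A) groundwater intrusion — macroinvertebrate diversity down -; shoreline vegetation loss +; algal biomass up +; water clarity down -; zooplankton density down +
(B) agricultural runoff — macroinvertebrate diversity down -; shoreline vegetation loss -; algal biomass up +; water clarity down -; zooplankton density down -
(C) acid deposition event — does not account for shoreline vegetation loss, water clarity down, zooplankton density down
(D) pathogen outbreak — does not account for macroinvertebrate diversity down, shoreline vegetation loss, zooplankton density down
Every candidate fails on at least one observation.

none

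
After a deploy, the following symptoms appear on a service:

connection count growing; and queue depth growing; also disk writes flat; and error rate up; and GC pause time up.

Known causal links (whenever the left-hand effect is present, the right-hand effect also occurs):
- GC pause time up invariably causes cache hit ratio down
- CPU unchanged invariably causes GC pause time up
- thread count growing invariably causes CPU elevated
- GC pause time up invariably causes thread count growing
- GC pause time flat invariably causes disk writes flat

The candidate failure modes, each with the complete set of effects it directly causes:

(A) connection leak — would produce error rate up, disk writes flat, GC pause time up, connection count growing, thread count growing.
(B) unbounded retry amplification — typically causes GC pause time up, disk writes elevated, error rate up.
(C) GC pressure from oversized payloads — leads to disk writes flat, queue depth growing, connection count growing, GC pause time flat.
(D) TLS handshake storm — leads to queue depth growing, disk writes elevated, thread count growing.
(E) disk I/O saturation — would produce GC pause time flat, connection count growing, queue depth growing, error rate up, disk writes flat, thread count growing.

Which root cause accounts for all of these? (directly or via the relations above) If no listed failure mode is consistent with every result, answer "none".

For each candidate, compare predicted effects to what was observed:
(A) connection leak — does not account for queue depth growing
(B) unbounded retry amplification — connection count growing -; queue depth growing -; disk writes flat -; error rate up +; GC pause time up +
(C) GC pressure from oversized payloads — connection count growing +; queue depth growing +; disk writes flat +; error rate up -; GC pause time up -
(D) TLS handshake storm — fails on connection count growing, disk writes flat, error rate up, GC pause time up (predicts disk writes elevated, not disk writes flat)
(E) disk I/O saturation — fails on GC pause time up (predicts GC pause time flat, not GC pause time up)
Every candidate fails on at least one observation.

none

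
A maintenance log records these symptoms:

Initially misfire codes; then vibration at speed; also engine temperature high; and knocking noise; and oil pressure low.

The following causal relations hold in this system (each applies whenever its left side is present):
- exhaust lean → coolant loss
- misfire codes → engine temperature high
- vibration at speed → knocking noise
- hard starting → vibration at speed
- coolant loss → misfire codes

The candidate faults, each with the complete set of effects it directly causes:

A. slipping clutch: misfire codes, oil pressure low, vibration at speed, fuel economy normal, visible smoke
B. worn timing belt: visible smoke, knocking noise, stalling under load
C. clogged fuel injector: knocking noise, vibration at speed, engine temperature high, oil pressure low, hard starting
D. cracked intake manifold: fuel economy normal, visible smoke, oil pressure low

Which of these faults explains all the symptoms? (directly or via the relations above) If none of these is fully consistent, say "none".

Per-candidate check:
(A) slipping clutch — misfire codes +; vibration at speed +; engine temperature high + (through misfire codes → engine temperature high); knocking noise + (through vibration at speed → knocking noise); oil pressure low +
(B) worn timing belt — does not account for misfire codes, vibration at speed, engine temperature high, oil pressure low
(C) clogged fuel injector — misfire codes -; vibration at speed +; engine temperature high +; knocking noise +; oil pressure low +
(D) cracked intake manifold — misfire codes -; vibration at speed -; engine temperature high -; knocking noise -; oil pressure low +
(A) is the only candidate with no mismatches.

A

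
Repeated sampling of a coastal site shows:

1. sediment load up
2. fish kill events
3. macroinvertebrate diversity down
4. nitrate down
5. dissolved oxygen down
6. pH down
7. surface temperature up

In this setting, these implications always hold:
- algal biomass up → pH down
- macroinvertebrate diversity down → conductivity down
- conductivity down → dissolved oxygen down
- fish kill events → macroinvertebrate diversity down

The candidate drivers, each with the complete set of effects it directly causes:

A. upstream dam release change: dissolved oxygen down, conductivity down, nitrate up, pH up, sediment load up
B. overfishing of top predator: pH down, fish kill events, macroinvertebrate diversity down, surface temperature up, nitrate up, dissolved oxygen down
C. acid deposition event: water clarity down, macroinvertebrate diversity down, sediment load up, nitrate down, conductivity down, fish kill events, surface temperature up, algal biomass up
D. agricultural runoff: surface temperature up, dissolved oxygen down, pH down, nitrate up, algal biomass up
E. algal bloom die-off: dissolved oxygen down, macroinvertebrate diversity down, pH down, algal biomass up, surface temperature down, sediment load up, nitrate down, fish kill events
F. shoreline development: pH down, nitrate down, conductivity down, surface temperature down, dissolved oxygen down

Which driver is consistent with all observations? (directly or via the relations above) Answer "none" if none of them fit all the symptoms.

For each candidate, compare predicted effects to what was observed:
(A) upstream dam release change — sediment load up ✓; fish kill events ✗; macroinvertebrate diversity down ✗; nitrate down ✗; dissolved oxygen down ✓; pH down ✗; surface temperature up ✗
(B) overfishing of top predator — sediment load up ✗; fish kill events ✓; macroinvertebrate diversity down ✓; nitrate down ✗; dissolved oxygen down ✓; pH down ✓; surface temperature up ✓
(C) acid deposition event — sediment load up ✓; fish kill events ✓; macroinvertebrate diversity down ✓; nitrate down ✓; dissolved oxygen down ✓ (via conductivity down → dissolved oxygen down); pH down ✓ (via algal biomass up → pH down); surface temperature up ✓
(D) agricultural runoff — fails on sediment load up, fish kill events, macroinvertebrate diversity down, nitrate down (predicts nitrate up, not nitrate down)
(E) algal bloom die-off — sediment load up ✓; fish kill events ✓; macroinvertebrate diversity down ✓; nitrate down ✓; dissolved oxygen down ✓; pH down ✓; surface temperature up ✗
(F) shoreline development — fails on sediment load up, fish kill events, macroinvertebrate diversity down, surface temperature up (predicts surface temperature down, not surface temperature up)
(C) is the only candidate with no mismatches.

C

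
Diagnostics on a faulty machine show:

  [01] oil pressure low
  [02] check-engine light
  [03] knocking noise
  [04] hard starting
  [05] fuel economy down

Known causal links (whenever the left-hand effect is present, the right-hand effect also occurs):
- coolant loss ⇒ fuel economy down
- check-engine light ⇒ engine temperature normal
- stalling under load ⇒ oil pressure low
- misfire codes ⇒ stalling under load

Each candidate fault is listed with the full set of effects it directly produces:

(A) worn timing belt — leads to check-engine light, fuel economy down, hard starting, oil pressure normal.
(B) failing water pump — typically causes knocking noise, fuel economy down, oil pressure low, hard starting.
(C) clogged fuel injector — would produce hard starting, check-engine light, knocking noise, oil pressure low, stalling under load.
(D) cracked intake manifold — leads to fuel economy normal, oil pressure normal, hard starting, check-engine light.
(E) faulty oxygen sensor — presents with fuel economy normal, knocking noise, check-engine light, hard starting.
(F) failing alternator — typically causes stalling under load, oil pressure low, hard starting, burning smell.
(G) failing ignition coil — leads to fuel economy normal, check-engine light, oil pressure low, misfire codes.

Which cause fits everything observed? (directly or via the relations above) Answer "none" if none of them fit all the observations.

none

Checking each candidate against the observations:
(A) worn timing belt — fails on oil pressure low, knocking noise (predicts oil pressure normal, not oil pressure low)
(B) failing water pump — does not account for check-engine light
(C) clogged fuel injector — does not account for fuel economy down
(D) cracked intake manifold — oil pressure low ✗; check-engine light ✓; knocking noise ✗; hard starting ✓; fuel economy down ✗
(E) faulty oxygen sensor — fails on oil pressure low, fuel economy down (predicts fuel economy normal, not fuel economy down)
(F) failing alternator — does not account for check-engine light, knocking noise, fuel economy down
(G) failing ignition coil — fails on knocking noise, hard starting, fuel economy down (predicts fuel economy normal, not fuel economy down)
No candidate is consistent with all observations.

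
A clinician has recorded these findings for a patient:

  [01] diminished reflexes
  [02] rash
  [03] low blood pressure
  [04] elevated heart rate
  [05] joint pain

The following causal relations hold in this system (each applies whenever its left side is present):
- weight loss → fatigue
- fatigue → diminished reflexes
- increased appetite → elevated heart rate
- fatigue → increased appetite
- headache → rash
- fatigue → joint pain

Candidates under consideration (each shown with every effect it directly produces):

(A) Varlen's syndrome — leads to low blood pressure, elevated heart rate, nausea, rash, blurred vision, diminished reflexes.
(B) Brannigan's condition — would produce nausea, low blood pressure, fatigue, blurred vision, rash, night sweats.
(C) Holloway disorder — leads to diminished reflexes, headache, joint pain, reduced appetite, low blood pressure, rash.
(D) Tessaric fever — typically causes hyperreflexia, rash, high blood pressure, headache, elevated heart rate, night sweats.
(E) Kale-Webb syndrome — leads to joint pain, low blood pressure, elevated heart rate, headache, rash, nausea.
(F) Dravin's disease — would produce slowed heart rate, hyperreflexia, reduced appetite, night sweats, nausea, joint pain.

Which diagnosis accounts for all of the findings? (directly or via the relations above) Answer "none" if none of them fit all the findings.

B

For each candidate, compare predicted effects to what was observed:
(A) Varlen's syndrome — diminished reflexes yes; rash yes; low blood pressure yes; elevated heart rate yes; joint pain NO
(B) Brannigan's condition — diminished reflexes yes (by fatigue → diminished reflexes); rash yes; low blood pressure yes; elevated heart rate yes (by fatigue → increased appetite → elevated heart rate); joint pain yes (by fatigue → joint pain)
(C) Holloway disorder — diminished reflexes yes; rash yes; low blood pressure yes; elevated heart rate NO; joint pain yes
(D) Tessaric fever — fails on diminished reflexes, low blood pressure, joint pain (predicts hyperreflexia, not diminished reflexes; predicts high blood pressure, not low blood pressure)
(E) Kale-Webb syndrome — does not account for diminished reflexes
(F) Dravin's disease — fails on diminished reflexes, rash, low blood pressure, elevated heart rate (predicts hyperreflexia, not diminished reflexes; predicts slowed heart rate, not elevated heart rate)
(B) alone accounts for all the evidence.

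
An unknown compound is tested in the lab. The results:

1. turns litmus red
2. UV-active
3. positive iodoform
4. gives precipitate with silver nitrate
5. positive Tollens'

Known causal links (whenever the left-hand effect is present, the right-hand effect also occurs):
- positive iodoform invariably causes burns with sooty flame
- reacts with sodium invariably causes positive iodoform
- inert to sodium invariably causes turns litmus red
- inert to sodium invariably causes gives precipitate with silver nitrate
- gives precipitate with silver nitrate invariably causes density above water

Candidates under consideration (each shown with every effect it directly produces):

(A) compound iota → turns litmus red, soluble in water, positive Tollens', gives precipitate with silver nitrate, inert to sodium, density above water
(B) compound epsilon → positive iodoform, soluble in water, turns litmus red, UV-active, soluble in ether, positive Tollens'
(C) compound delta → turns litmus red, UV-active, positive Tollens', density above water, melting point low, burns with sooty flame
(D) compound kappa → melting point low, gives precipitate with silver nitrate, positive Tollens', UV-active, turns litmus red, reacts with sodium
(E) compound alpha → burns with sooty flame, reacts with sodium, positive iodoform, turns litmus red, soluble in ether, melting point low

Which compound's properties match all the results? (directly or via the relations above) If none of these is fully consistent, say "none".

Per-candidate check:
(A) compound iota — turns litmus red ✓; UV-active ✗; positive iodoform ✗; gives precipitate with silver nitrate ✓; positive Tollens' ✓
(B) compound epsilon — does not account for gives precipitate with silver nitrate
(C) compound delta — turns litmus red ✓; UV-active ✓; positive iodoform ✗; gives precipitate with silver nitrate ✗; positive Tollens' ✓
(D) compound kappa — turns litmus red ✓; UV-active ✓; positive iodoform ✓ (through reacts with sodium → positive iodoform); gives precipitate with silver nitrate ✓; positive Tollens' ✓
(E) compound alpha — turns litmus red ✓; UV-active ✗; positive iodoform ✓; gives precipitate with silver nitrate ✗; positive Tollens' ✗
Only (D) is consistent with every observation.

D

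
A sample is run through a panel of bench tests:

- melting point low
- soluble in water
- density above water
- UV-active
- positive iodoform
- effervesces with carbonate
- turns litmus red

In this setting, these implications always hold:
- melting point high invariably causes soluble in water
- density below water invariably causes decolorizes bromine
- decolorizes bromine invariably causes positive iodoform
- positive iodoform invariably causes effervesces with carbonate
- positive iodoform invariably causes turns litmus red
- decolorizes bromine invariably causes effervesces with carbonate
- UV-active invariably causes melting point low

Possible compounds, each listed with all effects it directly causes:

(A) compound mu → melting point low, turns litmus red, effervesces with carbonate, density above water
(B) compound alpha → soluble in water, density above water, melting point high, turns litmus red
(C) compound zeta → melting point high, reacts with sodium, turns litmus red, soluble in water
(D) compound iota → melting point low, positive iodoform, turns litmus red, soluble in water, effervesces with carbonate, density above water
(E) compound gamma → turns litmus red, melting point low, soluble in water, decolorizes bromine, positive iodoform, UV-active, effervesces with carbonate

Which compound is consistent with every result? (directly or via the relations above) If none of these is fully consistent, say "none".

none

Per-candidate check:
(A) compound mu — melting point low +; soluble in water -; density above water +; UV-active -; positive iodoform -; effervesces with carbonate +; turns litmus red +
(B) compound alpha — fails on melting point low, UV-active, positive iodoform, effervesces with carbonate (predicts melting point high, not melting point low)
(C) compound zeta — fails on melting point low, density above water, UV-active, positive iodoform, effervesces with carbonate (predicts melting point high, not melting point low)
(D) compound iota — melting point low +; soluble in water +; density above water +; UV-active -; positive iodoform +; effervesces with carbonate +; turns litmus red +
(E) compound gamma — does not account for density above water
None of the listed candidates fits everything.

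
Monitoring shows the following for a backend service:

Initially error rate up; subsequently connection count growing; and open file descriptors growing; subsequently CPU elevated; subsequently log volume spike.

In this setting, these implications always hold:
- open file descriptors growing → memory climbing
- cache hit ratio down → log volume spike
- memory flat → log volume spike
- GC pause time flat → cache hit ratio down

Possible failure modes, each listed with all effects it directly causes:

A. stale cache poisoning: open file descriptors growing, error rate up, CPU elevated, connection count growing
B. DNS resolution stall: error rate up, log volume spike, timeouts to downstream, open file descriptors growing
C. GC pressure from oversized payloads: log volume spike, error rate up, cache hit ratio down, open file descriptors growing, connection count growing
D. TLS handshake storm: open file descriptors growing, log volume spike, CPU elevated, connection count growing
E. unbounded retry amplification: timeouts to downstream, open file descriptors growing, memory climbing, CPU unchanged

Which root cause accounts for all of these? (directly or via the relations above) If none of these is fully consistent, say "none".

none

Checking each candidate against the observations:
(A) stale cache poisoning — does not account for log volume spike
(B) DNS resolution stall — error rate up yes; connection count growing NO; open file descriptors growing yes; CPU elevated NO; log volume spike yes
(C) GC pressure from oversized payloads — error rate up yes; connection count growing yes; open file descriptors growing yes; CPU elevated NO; log volume spike yes
(D) TLS handshake storm — error rate up NO; connection count growing yes; open file descriptors growing yes; CPU elevated yes; log volume spike yes
(E) unbounded retry amplification — error rate up NO; connection count growing NO; open file descriptors growing yes; CPU elevated NO; log volume spike NO
Every candidate fails on at least one observation.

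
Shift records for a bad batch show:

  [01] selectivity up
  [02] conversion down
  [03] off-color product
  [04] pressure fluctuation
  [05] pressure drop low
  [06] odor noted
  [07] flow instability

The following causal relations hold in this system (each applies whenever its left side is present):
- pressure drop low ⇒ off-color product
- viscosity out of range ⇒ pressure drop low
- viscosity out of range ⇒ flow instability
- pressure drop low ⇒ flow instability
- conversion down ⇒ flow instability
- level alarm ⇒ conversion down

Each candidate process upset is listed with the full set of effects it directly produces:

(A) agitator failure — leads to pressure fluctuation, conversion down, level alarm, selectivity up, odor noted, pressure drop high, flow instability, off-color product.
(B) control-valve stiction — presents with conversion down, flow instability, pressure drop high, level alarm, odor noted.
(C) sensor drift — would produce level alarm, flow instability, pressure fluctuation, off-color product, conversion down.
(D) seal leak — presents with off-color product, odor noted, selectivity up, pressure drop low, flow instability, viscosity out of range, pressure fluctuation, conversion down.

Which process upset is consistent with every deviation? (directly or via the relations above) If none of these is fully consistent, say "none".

For each candidate, compare predicted effects to what was observed:
(A) agitator failure — selectivity up yes; conversion down yes; off-color product yes; pressure fluctuation yes; pressure drop low NO; odor noted yes; flow instability yes
(B) control-valve stiction — selectivity up NO; conversion down yes; off-color product NO; pressure fluctuation NO; pressure drop low NO; odor noted yes; flow instability yes
(C) sensor drift — does not account for selectivity up, pressure drop low, odor noted
(D) seal leak — selectivity up yes; conversion down yes; off-color product yes; pressure fluctuation yes; pressure drop low yes; odor noted yes; flow instability yes
(D) is the only candidate with no mismatches.

D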